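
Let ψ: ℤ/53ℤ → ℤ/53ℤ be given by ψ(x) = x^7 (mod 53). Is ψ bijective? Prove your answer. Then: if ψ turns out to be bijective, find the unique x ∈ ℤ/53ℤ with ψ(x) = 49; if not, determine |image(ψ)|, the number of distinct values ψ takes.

16

Since 53 is prime, the nonzero elements of ℤ/53ℤ form a cyclic group of order 52.
As gcd(7, 52) = 1, raising to the 7th power is a bijection on this group: if u^7 ≡ v^7 then (uv^{−1})^7 = 1, and the only element of order dividing gcd(7, 52) = 1 is 1, so u = v.
With ψ(0) = 0 this makes ψ injective on all of ℤ/53ℤ, hence bijective (finite equal-size domain and codomain). In particular ψ is bijective.
Since ψ is bijective, we find the preimage of 49. The inverse of x ↦ x^7 on (ℤ/53ℤ)^× is x ↦ x^15, because 7·15 = 105 = 2·52 + 1 ≡ 1 (mod 52) and x^{52} = 1 for x ≠ 0 (Fermat). So ψ⁻¹(49) = 49^15 mod 53.
Repeated squaring mod 53: 49^1 ≡ 49, 49^2 ≡ 49² = 2401 ≡ 16, 49^4 ≡ 16² = 256 ≡ 44, 49^8 ≡ 44² = 1936 ≡ 28. Since 15 = 8 + 4 + 2 + 1, 49^15 ≡ 28·44·16·49: 28·44 = 1232 ≡ 13, then 13·16 = 208 ≡ 49, then 49·49 = 2401 ≡ 16. So 49^15 ≡ 16 (mod 53).
Hence ψ⁻¹(49) = 16.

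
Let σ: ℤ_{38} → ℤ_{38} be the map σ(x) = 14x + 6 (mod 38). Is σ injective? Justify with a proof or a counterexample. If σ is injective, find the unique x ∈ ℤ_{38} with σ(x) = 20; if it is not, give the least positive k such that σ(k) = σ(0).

Recall: σ is injective when σ(u) = σ(v) forces u = v.
We have gcd(14, 38) = 2 > 1. Taking u = 0 and v = 19: σ(0) = 6 and σ(19) = 14·19 + 6 = 272 ≡ 6 (mod 38).
So σ(0) = σ(19) while 0 ≠ 19, thus σ is not injective.
Since σ is not injective, we find the least positive k with σ(k) = σ(0): this means 14k ≡ 0 (mod 38), i.e. 38 ∣ 14k. Since gcd(14, 38) = 2, dividing through by 2 this holds exactly when 19 ∣ 7k, and as gcd(7, 19) = 1, exactly when 19 ∣ k.
The smallest positive such k is 19.

19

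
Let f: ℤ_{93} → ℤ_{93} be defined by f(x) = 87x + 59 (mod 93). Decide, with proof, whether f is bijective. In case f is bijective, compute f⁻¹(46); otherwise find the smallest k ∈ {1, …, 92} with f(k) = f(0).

31

Recall that injectivity means: for all a, b in the domain, f(a) = f(b) implies a = b.
We have gcd(87, 93) = 3 > 1. Taking a = 0 and b = 31: f(0) = 59 and f(31) = 87·31 + 59 = 2756 ≡ 59 (mod 93).
So f(0) = f(31) while 0 ≠ 31, thus f is not injective, hence not bijective.
Since f is not bijective, we find the least positive k with f(k) = f(0): this means 87k ≡ 0 (mod 93), i.e. 93 ∣ 87k. Since gcd(87, 93) = 3, dividing through by 3 this holds exactly when 31 ∣ 29k, and as gcd(29, 31) = 1, exactly when 31 ∣ k.
The smallest positive such k is 31.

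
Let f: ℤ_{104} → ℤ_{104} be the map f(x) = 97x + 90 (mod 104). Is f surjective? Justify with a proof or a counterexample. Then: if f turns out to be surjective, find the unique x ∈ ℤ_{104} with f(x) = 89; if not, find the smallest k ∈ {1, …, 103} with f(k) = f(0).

15

Since gcd(97, 104) = 1, 97 is invertible modulo 104. Euclid's algorithm: 104 = 1·97 + 7, 97 = 13·7 + 6, 7 = 1·6 + 1; back-substituting gives 1 = 89·97 − 83·104, so 97⁻¹ ≡ 89 (mod 104).
Then y ↦ 89(y − 90) is a two-sided inverse to f, so every y ∈ ℤ_{104} has a preimage.
Thus f is surjective.
Since f is surjective, we compute f⁻¹(89): solve 97x + 90 ≡ 89 (mod 104), i.e. 97x ≡ 103 (mod 104).
Multiplying by 97⁻¹ = 89 gives x ≡ 89·103 = 9167 = 88·104 + 15 ≡ 15 (mod 104).
Check: f(15) = 97·15 + 90 = 1545 = 14·104 + 89 ≡ 89 (mod 104).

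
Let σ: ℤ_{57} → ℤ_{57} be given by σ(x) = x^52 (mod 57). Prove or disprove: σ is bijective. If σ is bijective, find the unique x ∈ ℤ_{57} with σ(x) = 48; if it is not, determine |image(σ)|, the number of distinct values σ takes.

20

σ(8): Repeated squaring mod 57: 8^1 ≡ 8, 8^2 ≡ 8² = 64 ≡ 7, 8^4 ≡ 7² = 49, 8^8 ≡ 49² = 2401 ≡ 7, 8^16 ≡ 7² = 49, 8^32 ≡ 49² = 2401 ≡ 7. Since 52 = 32 + 16 + 4, 8^52 ≡ 7·49·49: 7·49 = 343 ≡ 1, then 1·49 = 49. So 8^52 ≡ 49 (mod 57).
σ(11): Repeated squaring mod 57: 11^1 ≡ 11, 11^2 ≡ 11² = 121 ≡ 7, 11^4 ≡ 7² = 49, 11^8 ≡ 49² = 2401 ≡ 7, 11^16 ≡ 7² = 49, 11^32 ≡ 49² = 2401 ≡ 7. Since 52 = 32 + 16 + 4, 11^52 ≡ 7·49·49: 7·49 = 343 ≡ 1, then 1·49 = 49. So 11^52 ≡ 49 (mod 57).
So σ(8) = σ(11) = 49 while 8 ≠ 11, hence σ is not injective, hence not bijective.
Since σ is not bijective, we determine |image(σ)|. Computing x^52 mod 57 for each x (by repeated squaring, reducing mod 57 at every step), the values σ(0), σ(1), …, σ(56) are: 0, 1, 43, 36, 25, 16, 9, 7, 49, 42, 4, 49, 45, 28, 16, 6, 55, 43, 39, 19, 1, 24, 55, 25, 54, 28, 7, 30, 4, 4, 30, 7, 28, 54, 25, 55, 24, 1, 19, 39, 43, 55, 6, 16, 28, 45, 49, 4, 42, 49, 7, 9, 16, 25, 36, 43, 1.
The distinct values are {0, 1, 4, 6, 7, 9, 16, 19, 24, 25, 28, 30, 36, 39, 42, 43, 45, 49, 54, 55}; there are 20 of them.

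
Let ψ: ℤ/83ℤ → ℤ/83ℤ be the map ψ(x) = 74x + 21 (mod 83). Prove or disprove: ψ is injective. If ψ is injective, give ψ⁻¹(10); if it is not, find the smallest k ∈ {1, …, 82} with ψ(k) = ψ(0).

75

Recall that ψ is injective if ψ(u) = ψ(v) implies u = v.
If ψ(u) = ψ(v), then 74u ≡ 74v (mod 83). Because gcd(74, 83) = 1, we may cancel 74 to get u ≡ v (mod 83).
Therefore ψ is injective.
We now compute 74⁻¹ mod 83 explicitly. Euclid's algorithm: 83 = 1·74 + 9, 74 = 8·9 + 2, 9 = 4·2 + 1; back-substituting gives 1 = 46·74 − 41·83, so 74⁻¹ ≡ 46 (mod 83).
Since ψ is injective, we find ψ⁻¹(10): we need 74x ≡ 10 − 21 ≡ 72 (mod 83). Using 74⁻¹ = 46: x ≡ 46·72 = 3312 = 39·83 + 75, so x = 75.
Check: ψ(75) = 74·75 + 21 = 5571 = 67·83 + 10 ≡ 10 (mod 83).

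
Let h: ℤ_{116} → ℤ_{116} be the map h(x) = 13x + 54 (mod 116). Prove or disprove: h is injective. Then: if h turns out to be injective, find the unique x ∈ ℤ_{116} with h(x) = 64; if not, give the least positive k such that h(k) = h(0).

By definition, injectivity means: for all s, t in the domain, h(s) = h(t) implies s = t.
If h(s) = h(t), then 13s ≡ 13t (mod 116). Because gcd(13, 116) = 1, we may cancel 13 to get s ≡ t (mod 116).
Therefore h is injective.
We now compute 13⁻¹ mod 116 explicitly. Euclid's algorithm: 116 = 8·13 + 12, 13 = 1·12 + 1; back-substituting gives 1 = 9·13 − 1·116, so 13⁻¹ ≡ 9 (mod 116).
Since h is injective, we compute h⁻¹(64): solve 13x + 54 ≡ 64 (mod 116), i.e. 13x ≡ 10 (mod 116).
Multiplying by 13⁻¹ = 9 gives x ≡ 9·10 = 90 ≡ 90 (mod 116).
Check: h(90) = 13·90 + 54 = 1224 = 10·116 + 64 ≡ 64 (mod 116).

90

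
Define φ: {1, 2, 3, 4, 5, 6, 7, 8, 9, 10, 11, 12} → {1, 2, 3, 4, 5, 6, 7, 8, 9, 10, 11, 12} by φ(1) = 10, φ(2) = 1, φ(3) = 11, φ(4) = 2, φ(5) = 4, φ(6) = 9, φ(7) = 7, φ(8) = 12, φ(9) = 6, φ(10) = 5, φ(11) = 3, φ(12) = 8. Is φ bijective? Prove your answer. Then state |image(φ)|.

12

The values 10, 1, 11, 2, 4, 9, 7, 12, 6, 5, 3, 8 are a permutation of {1, 2, 3, 4, 5, 6, 7, 8, 9, 10, 11, 12}: each element appears exactly once.
So φ is injective and surjective, hence bijective.
The image of φ is {1, 2, 3, 4, 5, 6, 7, 8, 9, 10, 11, 12}, which has 12 elements.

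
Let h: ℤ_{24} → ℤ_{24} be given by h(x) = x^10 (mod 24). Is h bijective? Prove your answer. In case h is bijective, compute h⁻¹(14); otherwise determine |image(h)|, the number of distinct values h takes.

4

h(2): Repeated squaring mod 24: 2^1 ≡ 2, 2^2 ≡ 2² = 4, 2^4 ≡ 4² = 16, 2^8 ≡ 16² = 256 ≡ 16. Since 10 = 8 + 2, 2^10 ≡ 16·4: 16·4 = 64 ≡ 16. So 2^10 ≡ 16 (mod 24).
h(4): Repeated squaring mod 24: 4^1 ≡ 4, 4^2 ≡ 4² = 16, 4^4 ≡ 16² = 256 ≡ 16, 4^8 ≡ 16² = 256 ≡ 16. Since 10 = 8 + 2, 4^10 ≡ 16·16: 16·16 = 256 ≡ 16. So 4^10 ≡ 16 (mod 24).
So h(2) = h(4) = 16 while 2 ≠ 4, therefore h is not injective, hence not bijective.
Since h is not bijective, we determine |image(h)|. Computing x^10 mod 24 for each x (by repeated squaring, reducing mod 24 at every step), the values h(0), h(1), …, h(23) are: 0, 1, 16, 9, 16, 1, 0, 1, 16, 9, 16, 1, 0, 1, 16, 9, 16, 1, 0, 1, 16, 9, 16, 1.
The distinct values are {0, 1, 9, 16}; there are 4 of them.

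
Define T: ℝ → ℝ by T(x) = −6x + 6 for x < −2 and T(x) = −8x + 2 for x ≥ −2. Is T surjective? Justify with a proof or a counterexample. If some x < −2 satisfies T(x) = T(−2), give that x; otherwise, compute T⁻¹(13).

-11/8

Both pieces are strictly decreasing (slopes −6 and −8), so each is injective on its own interval.
The left piece maps (−∞, −2) onto (18, ∞); the right piece maps [−2, ∞) onto (−∞, 18].
These images together cover ℝ, so T is surjective.
Because the two images are disjoint, no x < −2 has T(x) = T(−2), so we compute T⁻¹(13): 13 lies in (−∞, 18], so solve −8x + 2 = 13: x = (13 − 2)/(−8) = −11/8.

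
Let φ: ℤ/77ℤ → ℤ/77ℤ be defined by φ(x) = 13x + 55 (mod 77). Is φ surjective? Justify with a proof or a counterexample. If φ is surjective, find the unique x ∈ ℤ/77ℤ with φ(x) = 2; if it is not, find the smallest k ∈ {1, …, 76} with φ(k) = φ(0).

Since gcd(13, 77) = 1, 13 is invertible modulo 77. Euclid's algorithm: 77 = 5·13 + 12, 13 = 1·12 + 1; back-substituting gives 1 = 6·13 − 1·77, so 13⁻¹ ≡ 6 (mod 77).
Then y ↦ 6(y − 55) is a two-sided inverse to φ, so every y ∈ ℤ/77ℤ has a preimage.
Therefore φ is surjective.
Since φ is surjective, we find φ⁻¹(2): we need 13x ≡ 2 − 55 ≡ 24 (mod 77). Using 13⁻¹ = 6: x ≡ 6·24 = 144 = 1·77 + 67, so x = 67.
Check: φ(67) = 13·67 + 55 = 926 = 12·77 + 2 ≡ 2 (mod 77).

67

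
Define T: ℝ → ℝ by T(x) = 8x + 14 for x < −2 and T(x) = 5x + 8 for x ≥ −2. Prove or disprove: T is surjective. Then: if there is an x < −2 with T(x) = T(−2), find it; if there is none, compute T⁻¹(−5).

Both pieces are strictly increasing (slopes 8 and 5), so each is injective on its own interval.
The left piece maps (−∞, −2) onto (−∞, −2); the right piece maps [−2, ∞) onto [−2, ∞).
These images together cover ℝ, so T is surjective.
Because the two images are disjoint, no x < −2 has T(x) = T(−2), so we compute T⁻¹(−5): −5 lies in (−∞, −2), so solve 8x + 14 = −5: x = (−5 − 14)/8 = −19/8.

-19/8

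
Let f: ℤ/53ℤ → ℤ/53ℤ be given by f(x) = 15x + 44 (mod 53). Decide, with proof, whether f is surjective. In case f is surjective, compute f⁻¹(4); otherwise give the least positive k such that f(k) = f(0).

15

Since gcd(15, 53) = 1, 15 is invertible modulo 53. Euclid's algorithm: 53 = 3·15 + 8, 15 = 1·8 + 7, 8 = 1·7 + 1; back-substituting gives 1 = 46·15 − 13·53, so 15⁻¹ ≡ 46 (mod 53).
For any y ∈ ℤ/53ℤ, x = 46(y − 44) mod 53 satisfies f(x) = 15·46(y − 44) + 44 ≡ y (since 15·46 ≡ 1 mod 53). So every y has a preimage.
So f is surjective.
Since f is surjective, we find f⁻¹(4): we need 15x ≡ 4 − 44 ≡ 13 (mod 53). Using 15⁻¹ = 46: x ≡ 46·13 = 598 = 11·53 + 15, so x = 15.
Check: f(15) = 15·15 + 44 = 269 = 5·53 + 4 ≡ 4 (mod 53).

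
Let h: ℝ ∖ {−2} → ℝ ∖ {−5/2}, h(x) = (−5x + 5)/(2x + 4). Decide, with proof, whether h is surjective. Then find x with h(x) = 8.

-9/7

For any y ≠ −5/2, solving y(2x + 4) = −5x + 5 for x gives a well-defined x ≠ −2. So h is surjective.
Solving h(x) = 8: cross-multiplying gives −5x + 5 = 8(2x + 4), which rearranges to −21x = 27, so x = −9/7.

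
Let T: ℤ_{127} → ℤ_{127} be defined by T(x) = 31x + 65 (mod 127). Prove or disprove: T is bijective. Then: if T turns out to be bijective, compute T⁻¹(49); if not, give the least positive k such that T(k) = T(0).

106

By definition, T is injective if T(a) = T(b) implies a = b.
If T(a) = T(b), then 31a ≡ 31b (mod 127). Because gcd(31, 127) = 1, we may cancel 31 to get a ≡ b (mod 127).
We now compute 31⁻¹ mod 127 explicitly. Euclid's algorithm: 127 = 4·31 + 3, 31 = 10·3 + 1; back-substituting gives 1 = 41·31 − 10·127, so 31⁻¹ ≡ 41 (mod 127).
Then y ↦ 41(y − 65) is a two-sided inverse to T, so every y ∈ ℤ_{127} has a preimage.
Hence T is bijective.
Since T is bijective, we compute T⁻¹(49): solve 31x + 65 ≡ 49 (mod 127), i.e. 31x ≡ 111 (mod 127).
Multiplying by 31⁻¹ = 41 gives x ≡ 41·111 = 4551 = 35·127 + 106 ≡ 106 (mod 127).
Check: T(106) = 31·106 + 65 = 3351 = 26·127 + 49 ≡ 49 (mod 127).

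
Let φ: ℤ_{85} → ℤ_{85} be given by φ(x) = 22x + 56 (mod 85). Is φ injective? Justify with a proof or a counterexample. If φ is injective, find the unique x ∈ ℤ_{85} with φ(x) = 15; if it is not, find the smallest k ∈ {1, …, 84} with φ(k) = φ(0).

Suppose φ(a) = φ(b) in ℤ_{85}. Then 22a + 56 ≡ 22b + 56 (mod 85), therefore 22(a − b) ≡ 0 (mod 85).
Since gcd(22, 85) = 1, 22 is invertible modulo 85, therefore a − b ≡ 0 (mod 85), i.e. a = b.
Therefore φ is injective.
We now compute 22⁻¹ mod 85 explicitly. Euclid's algorithm: 85 = 3·22 + 19, 22 = 1·19 + 3, 19 = 6·3 + 1; back-substituting gives 1 = 58·22 − 15·85, so 22⁻¹ ≡ 58 (mod 85).
Since φ is injective, we compute φ⁻¹(15): solve 22x + 56 ≡ 15 (mod 85), i.e. 22x ≡ 44 (mod 85).
Multiplying by 22⁻¹ = 58 gives x ≡ 58·44 = 2552 = 30·85 + 2 ≡ 2 (mod 85).
Check: φ(2) = 22·2 + 56 = 100 = 1·85 + 15 ≡ 15 (mod 85).

2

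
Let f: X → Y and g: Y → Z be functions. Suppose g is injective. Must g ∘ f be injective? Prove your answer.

No. Take X = {0, 1}, Y = Z = {0, 1, 2, 3, 4, 5}, f(0) = f(1) = 0, and g = identity (injective).
Then (g ∘ f)(0) = (g ∘ f)(1) = 0 with 0 ≠ 1, so g ∘ f is not injective.

not injective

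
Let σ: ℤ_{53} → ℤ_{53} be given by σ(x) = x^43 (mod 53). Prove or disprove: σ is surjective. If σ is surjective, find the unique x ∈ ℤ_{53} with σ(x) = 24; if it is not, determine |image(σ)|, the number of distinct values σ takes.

Since 53 is prime, the nonzero elements of ℤ_{53} form a cyclic group of order 52.
As gcd(43, 52) = 1, raising to the 43rd power is a bijection on this group: if s^43 ≡ t^43 then (st^{−1})^43 = 1, and the only element of order dividing gcd(43, 52) = 1 is 1, so s = t.
With σ(0) = 0 this makes σ injective on all of ℤ_{53}, hence bijective (finite equal-size domain and codomain). In particular σ is surjective.
Since σ is surjective, we find the preimage of 24. The inverse of x ↦ x^43 on (ℤ_{53})^× is x ↦ x^23, because 43·23 = 989 = 19·52 + 1 ≡ 1 (mod 52) and x^{52} = 1 for x ≠ 0 (Fermat). So σ⁻¹(24) = 24^23 mod 53.
Repeated squaring mod 53: 24^1 ≡ 24, 24^2 ≡ 24² = 576 ≡ 46, 24^4 ≡ 46² = 2116 ≡ 49, 24^8 ≡ 49² = 2401 ≡ 16, 24^16 ≡ 16² = 256 ≡ 44. Since 23 = 16 + 4 + 2 + 1, 24^23 ≡ 44·49·46·24: 44·49 = 2156 ≡ 36, then 36·46 = 1656 ≡ 13, then 13·24 = 312 ≡ 47. So 24^23 ≡ 47 (mod 53).
Hence σ⁻¹(24) = 47.

47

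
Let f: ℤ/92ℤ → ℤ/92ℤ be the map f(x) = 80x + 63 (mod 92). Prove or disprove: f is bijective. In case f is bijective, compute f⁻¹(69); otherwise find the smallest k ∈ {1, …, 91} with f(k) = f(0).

23

We have gcd(80, 92) = 4 > 1. Taking s = 0 and t = 23: f(0) = 63 and f(23) = 80·23 + 63 = 1903 ≡ 63 (mod 92).
So f(0) = f(23) while 0 ≠ 23, hence f is not injective, hence not bijective.
Since f is not bijective, we find the least positive k with f(k) = f(0): this means 80k ≡ 0 (mod 92), i.e. 92 ∣ 80k. Since gcd(80, 92) = 4, dividing through by 4 this holds exactly when 23 ∣ 20k, and as gcd(20, 23) = 1, exactly when 23 ∣ k.
The smallest positive such k is 23.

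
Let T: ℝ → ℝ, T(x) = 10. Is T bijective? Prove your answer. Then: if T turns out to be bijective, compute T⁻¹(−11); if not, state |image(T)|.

1

T(0) = 10 = T(1) with 0 ≠ 1, so T is not injective, hence not bijective.
Since T is not bijective, we state |image(T)|: the image of T is {10}, which has 1 element.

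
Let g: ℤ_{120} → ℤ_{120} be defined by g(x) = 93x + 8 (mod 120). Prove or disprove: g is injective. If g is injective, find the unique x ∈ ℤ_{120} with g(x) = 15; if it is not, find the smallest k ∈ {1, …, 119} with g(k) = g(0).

40

By definition, g is injective if g(a) = g(b) implies a = b.
We have gcd(93, 120) = 3 > 1. Taking a = 0 and b = 40: g(0) = 8 and g(40) = 93·40 + 8 = 3728 ≡ 8 (mod 120).
So g(0) = g(40) while 0 ≠ 40, thus g is not injective.
Since g is not injective, we find the least positive k with g(k) = g(0): this means 93k ≡ 0 (mod 120), i.e. 120 ∣ 93k. Since gcd(93, 120) = 3, dividing through by 3 this holds exactly when 40 ∣ 31k, and as gcd(31, 40) = 1, exactly when 40 ∣ k.
The smallest positive such k is 40.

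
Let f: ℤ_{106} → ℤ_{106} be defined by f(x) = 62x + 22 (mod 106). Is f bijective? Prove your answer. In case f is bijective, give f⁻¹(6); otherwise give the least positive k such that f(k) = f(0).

We have gcd(62, 106) = 2 > 1. Taking u = 0 and v = 53: f(0) = 22 and f(53) = 62·53 + 22 = 3308 ≡ 22 (mod 106).
So f(0) = f(53) while 0 ≠ 53, so f is not injective, hence not bijective.
Since f is not bijective, we find the least positive k with f(k) = f(0): this means 62k ≡ 0 (mod 106), i.e. 106 ∣ 62k. Since gcd(62, 106) = 2, dividing through by 2 this holds exactly when 53 ∣ 31k, and as gcd(31, 53) = 1, exactly when 53 ∣ k.
The smallest positive such k is 53.

53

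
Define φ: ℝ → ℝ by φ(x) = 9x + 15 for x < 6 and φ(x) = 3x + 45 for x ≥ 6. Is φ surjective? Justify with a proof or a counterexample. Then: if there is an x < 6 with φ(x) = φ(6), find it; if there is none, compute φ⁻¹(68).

Both pieces are strictly increasing (slopes 9 and 3), so each is injective on its own interval.
The left piece maps (−∞, 6) onto (−∞, 69); the right piece maps [6, ∞) onto [63, ∞).
The union (−∞, 69) ∪ [63, ∞) covers ℝ, so φ is surjective.
For the follow-up: the images overlap, so an x < 6 with φ(x) = φ(6) exists. φ(6) = 63; solving 9x + 15 = 63 for x < 6 gives x = (63 − 15)/9 = 16/3.

16/3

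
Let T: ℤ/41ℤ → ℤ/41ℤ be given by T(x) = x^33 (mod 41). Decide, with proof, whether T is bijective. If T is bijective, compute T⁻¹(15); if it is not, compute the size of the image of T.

22

Since 41 is prime, the nonzero elements of ℤ/41ℤ form a cyclic group of order 40.
As gcd(33, 40) = 1, raising to the 33rd power is a bijection on this group: if a^33 ≡ b^33 then (ab^{−1})^33 = 1, and the only element of order dividing gcd(33, 40) = 1 is 1, so a = b.
With T(0) = 0 this makes T injective on all of ℤ/41ℤ, hence bijective (finite equal-size domain and codomain). In particular T is bijective.
Since T is bijective, we find the preimage of 15. The inverse of x ↦ x^33 on (ℤ/41ℤ)^× is x ↦ x^17, because 33·17 = 561 = 14·40 + 1 ≡ 1 (mod 40) and x^{40} = 1 for x ≠ 0 (Fermat). So T⁻¹(15) = 15^17 mod 41.
Repeated squaring mod 41: 15^1 ≡ 15, 15^2 ≡ 15² = 225 ≡ 20, 15^4 ≡ 20² = 400 ≡ 31, 15^8 ≡ 31² = 961 ≡ 18, 15^16 ≡ 18² = 324 ≡ 37. Since 17 = 16 + 1, 15^17 ≡ 37·15: 37·15 = 555 ≡ 22. So 15^17 ≡ 22 (mod 41).
Hence T⁻¹(15) = 22.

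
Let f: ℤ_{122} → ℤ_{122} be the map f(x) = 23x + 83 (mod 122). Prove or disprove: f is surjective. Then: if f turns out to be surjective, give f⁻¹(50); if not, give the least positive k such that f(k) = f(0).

Since gcd(23, 122) = 1, 23 is invertible modulo 122. Euclid's algorithm: 122 = 5·23 + 7, 23 = 3·7 + 2, 7 = 3·2 + 1; back-substituting gives 1 = 69·23 − 13·122, so 23⁻¹ ≡ 69 (mod 122).
For any y ∈ ℤ_{122}, x = 69(y − 83) mod 122 satisfies f(x) = 23·69(y − 83) + 83 ≡ y (since 23·69 ≡ 1 mod 122). So every y has a preimage.
Hence f is surjective.
Since f is surjective, we find f⁻¹(50): we need 23x ≡ 50 − 83 ≡ 89 (mod 122). Using 23⁻¹ = 69: x ≡ 69·89 = 6141 = 50·122 + 41, so x = 41.
Check: f(41) = 23·41 + 83 = 1026 = 8·122 + 50 ≡ 50 (mod 122).

41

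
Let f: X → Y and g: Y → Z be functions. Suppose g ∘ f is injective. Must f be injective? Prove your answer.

Suppose f(u) = f(v). Applying g: (g ∘ f)(u) = (g ∘ f)(v). Since g ∘ f is injective, u = v. Hence f is injective.

injective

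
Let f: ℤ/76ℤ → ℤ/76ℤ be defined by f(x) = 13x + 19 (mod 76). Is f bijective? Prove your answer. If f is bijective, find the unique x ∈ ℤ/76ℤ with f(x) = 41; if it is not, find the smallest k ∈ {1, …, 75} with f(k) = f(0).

66

If f(a) = f(b), then 13a ≡ 13b (mod 76). Because gcd(13, 76) = 1, we may cancel 13 to get a ≡ b (mod 76).
We now compute 13⁻¹ mod 76 explicitly. Euclid's algorithm: 76 = 5·13 + 11, 13 = 1·11 + 2, 11 = 5·2 + 1; back-substituting gives 1 = 41·13 − 7·76, so 13⁻¹ ≡ 41 (mod 76).
For any y ∈ ℤ/76ℤ, x = 41(y − 19) mod 76 satisfies f(x) = 13·41(y − 19) + 19 ≡ y (since 13·41 ≡ 1 mod 76). So every y has a preimage.
Therefore f is bijective.
Since f is bijective, we compute f⁻¹(41): solve 13x + 19 ≡ 41 (mod 76), i.e. 13x ≡ 22 (mod 76).
Multiplying by 13⁻¹ = 41 gives x ≡ 41·22 = 902 = 11·76 + 66 ≡ 66 (mod 76).
Check: f(66) = 13·66 + 19 = 877 = 11·76 + 41 ≡ 41 (mod 76).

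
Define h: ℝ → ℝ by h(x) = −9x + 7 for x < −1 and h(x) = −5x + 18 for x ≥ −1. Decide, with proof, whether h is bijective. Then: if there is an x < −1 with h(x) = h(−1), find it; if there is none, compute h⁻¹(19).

-16/9

Both pieces are strictly decreasing (slopes −9 and −5), so each is injective on its own interval.
The left piece maps (−∞, −1) onto (16, ∞); the right piece maps [−1, ∞) onto (−∞, 23].
These images overlap. In particular h(−1) = 23 (right piece), and solving −9x + 7 = 23 on the left piece gives x = −16/9 < −1.
So h(−16/9) = h(−1) with −16/9 ≠ −1, and h is not injective, hence not bijective. This x = −16/9 is the requested value below −1.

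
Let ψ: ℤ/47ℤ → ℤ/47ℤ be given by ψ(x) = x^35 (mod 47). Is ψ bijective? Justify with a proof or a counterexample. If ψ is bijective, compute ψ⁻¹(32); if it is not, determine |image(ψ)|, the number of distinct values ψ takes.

Since 47 is prime, the nonzero elements of ℤ/47ℤ form a cyclic group of order 46.
As gcd(35, 46) = 1, raising to the 35th power is a bijection on this group: if u^35 ≡ v^35 then (uv^{−1})^35 = 1, and the only element of order dividing gcd(35, 46) = 1 is 1, so u = v.
With ψ(0) = 0 this makes ψ injective on all of ℤ/47ℤ, hence bijective (finite equal-size domain and codomain). In particular ψ is bijective.
Since ψ is bijective, we find the preimage of 32. The inverse of x ↦ x^35 on (ℤ/47ℤ)^× is x ↦ x^25, because 35·25 = 875 = 19·46 + 1 ≡ 1 (mod 46) and x^{46} = 1 for x ≠ 0 (Fermat). So ψ⁻¹(32) = 32^25 mod 47.
Repeated squaring mod 47: 32^1 ≡ 32, 32^2 ≡ 32² = 1024 ≡ 37, 32^4 ≡ 37² = 1369 ≡ 6, 32^8 ≡ 6² = 36, 32^16 ≡ 36² = 1296 ≡ 27. Since 25 = 16 + 8 + 1, 32^25 ≡ 27·36·32: 27·36 = 972 ≡ 32, then 32·32 = 1024 ≡ 37. So 32^25 ≡ 37 (mod 47).
Hence ψ⁻¹(32) = 37.

37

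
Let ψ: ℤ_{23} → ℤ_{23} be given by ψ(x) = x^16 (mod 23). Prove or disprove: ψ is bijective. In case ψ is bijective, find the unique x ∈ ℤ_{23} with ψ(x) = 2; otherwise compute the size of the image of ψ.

12

ψ(11): Repeated squaring mod 23: 11^1 ≡ 11, 11^2 ≡ 11² = 121 ≡ 6, 11^4 ≡ 6² = 36 ≡ 13, 11^8 ≡ 13² = 169 ≡ 8, 11^16 ≡ 8² = 64 ≡ 18. So 11^16 ≡ 18 (mod 23).
ψ(12): Repeated squaring mod 23: 12^1 ≡ 12, 12^2 ≡ 12² = 144 ≡ 6, 12^4 ≡ 6² = 36 ≡ 13, 12^8 ≡ 13² = 169 ≡ 8, 12^16 ≡ 8² = 64 ≡ 18. So 12^16 ≡ 18 (mod 23).
So ψ(11) = ψ(12) = 18 while 11 ≠ 12, thus ψ is not injective, hence not bijective.
Since ψ is not bijective, we determine |image(ψ)|. Computing x^16 mod 23 for each x (by repeated squaring, reducing mod 23 at every step), the values ψ(0), ψ(1), …, ψ(22) are: 0, 1, 9, 13, 12, 3, 2, 6, 16, 8, 4, 18, 18, 4, 8, 16, 6, 2, 3, 12, 13, 9, 1.
The distinct values are {0, 1, 2, 3, 4, 6, 8, 9, 12, 13, 16, 18}; there are 12 of them.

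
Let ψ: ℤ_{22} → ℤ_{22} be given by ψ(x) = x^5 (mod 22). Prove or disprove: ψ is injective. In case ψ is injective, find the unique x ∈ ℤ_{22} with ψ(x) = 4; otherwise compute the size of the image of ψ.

6

ψ(1) = 1^5 = 1.
ψ(3): Repeated squaring mod 22: 3^1 ≡ 3, 3^2 ≡ 3² = 9, 3^4 ≡ 9² = 81 ≡ 15. Since 5 = 4 + 1, 3^5 ≡ 15·3: 15·3 = 45 ≡ 1. So 3^5 ≡ 1 (mod 22).
So ψ(1) = ψ(3) = 1 while 1 ≠ 3, thus ψ is not injective.
Since ψ is not injective, we determine |image(ψ)|. Computing x^5 mod 22 for each x (by repeated squaring, reducing mod 22 at every step), the values ψ(0), ψ(1), …, ψ(21) are: 0, 1, 10, 1, 12, 1, 10, 21, 10, 1, 10, 11, 12, 21, 12, 1, 12, 21, 10, 21, 12, 21.
The distinct values are {0, 1, 10, 11, 12, 21}; there are 6 of them.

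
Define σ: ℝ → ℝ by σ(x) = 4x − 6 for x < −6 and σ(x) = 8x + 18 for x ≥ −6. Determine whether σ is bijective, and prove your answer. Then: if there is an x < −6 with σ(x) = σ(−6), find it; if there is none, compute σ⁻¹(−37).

Both pieces are strictly increasing (slopes 4 and 8), so each is injective on its own interval.
The left piece maps (−∞, −6) onto (−∞, −30); the right piece maps [−6, ∞) onto [−30, ∞).
Since −30 = −30, the images partition ℝ: σ is injective and surjective, hence bijective.
Because the two images are disjoint, no x < −6 has σ(x) = σ(−6), so we compute σ⁻¹(−37): −37 lies in (−∞, −30), so solve 4x − 6 = −37: x = (−37 + 6)/4 = −31/4.

-31/4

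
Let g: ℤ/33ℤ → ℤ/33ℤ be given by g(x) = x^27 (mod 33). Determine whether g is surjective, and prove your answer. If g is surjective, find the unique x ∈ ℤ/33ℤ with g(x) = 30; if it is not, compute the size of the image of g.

Computing x^27 mod 33 for each x (by repeated squaring, reducing mod 33 at every step), the values g(0), g(1), …, g(32) are: 0, 1, 29, 9, 16, 14, 30, 28, 2, 15, 10, 11, 12, 7, 20, 27, 25, 8, 6, 13, 26, 21, 22, 23, 18, 31, 5, 3, 19, 17, 24, 4, 32.
Every element of ℤ/33ℤ appears exactly once in this list, so g is a bijection, and in particular surjective.
Since g is surjective, we read off the preimage of 30 from the same table: g(6) = 30, so g⁻¹(30) = 6.

6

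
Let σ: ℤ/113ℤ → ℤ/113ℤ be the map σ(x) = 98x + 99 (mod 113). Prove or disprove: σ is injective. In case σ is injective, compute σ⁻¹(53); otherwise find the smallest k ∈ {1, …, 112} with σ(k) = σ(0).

If σ(a) = σ(b), then 98a ≡ 98b (mod 113). Because gcd(98, 113) = 1, we may cancel 98 to get a ≡ b (mod 113).
Hence σ is injective.
We now compute 98⁻¹ mod 113 explicitly. Euclid's algorithm: 113 = 1·98 + 15, 98 = 6·15 + 8, 15 = 1·8 + 7, 8 = 1·7 + 1; back-substituting gives 1 = 15·98 − 13·113, so 98⁻¹ ≡ 15 (mod 113).
Since σ is injective, we find σ⁻¹(53): we need 98x ≡ 53 − 99 ≡ 67 (mod 113). Using 98⁻¹ = 15: x ≡ 15·67 = 1005 = 8·113 + 101, so x = 101.
Check: σ(101) = 98·101 + 99 = 9997 = 88·113 + 53 ≡ 53 (mod 113).

101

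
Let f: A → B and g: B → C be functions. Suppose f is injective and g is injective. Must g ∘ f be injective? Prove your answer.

injective

Suppose (g ∘ f)(x_1) = (g ∘ f)(x_2), i.e. g(f(x_1)) = g(f(x_2)).
Since g is injective, f(x_1) = f(x_2). Since f is injective, x_1 = x_2. Thus g ∘ f is injective.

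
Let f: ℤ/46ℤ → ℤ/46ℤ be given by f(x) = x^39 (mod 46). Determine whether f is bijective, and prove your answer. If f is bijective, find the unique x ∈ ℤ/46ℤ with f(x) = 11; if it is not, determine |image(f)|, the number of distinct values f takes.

17

Computing x^39 mod 46 for each x (by repeated squaring, reducing mod 46 at every step), the values f(0), f(1), …, f(45) are: 0, 1, 18, 39, 2, 15, 12, 19, 36, 3, 40, 37, 32, 29, 20, 33, 4, 11, 8, 21, 30, 5, 22, 23, 24, 41, 16, 25, 38, 35, 42, 13, 26, 17, 14, 9, 6, 43, 10, 27, 34, 31, 44, 7, 28, 45.
Every element of ℤ/46ℤ appears exactly once in this list, so f is a bijection, and in particular bijective.
Since f is bijective, we read off the preimage of 11 from the same table: f(17) = 11, so f⁻¹(11) = 17.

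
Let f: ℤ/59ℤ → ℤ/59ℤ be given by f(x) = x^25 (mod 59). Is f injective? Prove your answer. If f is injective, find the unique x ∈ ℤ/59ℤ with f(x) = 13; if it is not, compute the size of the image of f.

Since 59 is prime, the nonzero elements of ℤ/59ℤ form a cyclic group of order 58.
As gcd(25, 58) = 1, raising to the 25th power is a bijection on this group: if s^25 ≡ t^25 then (st^{−1})^25 = 1, and the only element of order dividing gcd(25, 58) = 1 is 1, so s = t.
With f(0) = 0 this makes f injective on all of ℤ/59ℤ, hence bijective (finite equal-size domain and codomain). In particular f is injective.
Since f is injective, we find the preimage of 13. The inverse of x ↦ x^25 on (ℤ/59ℤ)^× is x ↦ x^7, because 25·7 = 175 = 3·58 + 1 ≡ 1 (mod 58) and x^{58} = 1 for x ≠ 0 (Fermat). So f⁻¹(13) = 13^7 mod 59.
Repeated squaring mod 59: 13^1 ≡ 13, 13^2 ≡ 13² = 169 ≡ 51, 13^4 ≡ 51² = 2601 ≡ 5. Since 7 = 4 + 2 + 1, 13^7 ≡ 5·51·13: 5·51 = 255 ≡ 19, then 19·13 = 247 ≡ 11. So 13^7 ≡ 11 (mod 59).
Hence f⁻¹(13) = 11.

11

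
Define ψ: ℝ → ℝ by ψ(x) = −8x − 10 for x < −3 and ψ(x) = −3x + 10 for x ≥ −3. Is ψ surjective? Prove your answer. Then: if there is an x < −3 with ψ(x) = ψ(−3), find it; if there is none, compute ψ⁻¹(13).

-29/8

Both pieces are strictly decreasing (slopes −8 and −3), so each is injective on its own interval.
The left piece maps (−∞, −3) onto (14, ∞); the right piece maps [−3, ∞) onto (−∞, 19].
The union (14, ∞) ∪ (−∞, 19] covers ℝ, so ψ is surjective.
For the follow-up: the images overlap, so an x < −3 with ψ(x) = ψ(−3) exists. ψ(−3) = 19; solving −8x − 10 = 19 for x < −3 gives x = (19 + 10)/(−8) = −29/8.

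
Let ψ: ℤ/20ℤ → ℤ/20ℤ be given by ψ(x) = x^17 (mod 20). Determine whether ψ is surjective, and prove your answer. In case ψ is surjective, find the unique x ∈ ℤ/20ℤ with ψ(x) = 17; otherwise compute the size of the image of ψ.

ψ(0) = 0^17 = 0.
ψ(10): Repeated squaring mod 20: 10^1 ≡ 10, 10^2 ≡ 10² = 100 ≡ 0, 10^4 ≡ 0² = 0, 10^8 ≡ 0² = 0, 10^16 ≡ 0² = 0. Since 17 = 16 + 1, 10^17 ≡ 0·10: 0·10 = 0. So 10^17 ≡ 0 (mod 20).
So ψ(0) = ψ(10) = 0 while 0 ≠ 10, therefore ψ is not injective.
A non-injective map from the 20-element set ℤ/20ℤ to itself takes at most 19 distinct values, so it cannot be surjective. Hence ψ is not surjective.
Since ψ is not surjective, we determine |image(ψ)|. Computing x^17 mod 20 for each x (by repeated squaring, reducing mod 20 at every step), the values ψ(0), ψ(1), …, ψ(19) are: 0, 1, 12, 3, 4, 5, 16, 7, 8, 9, 0, 11, 12, 13, 4, 15, 16, 17, 8, 19.
The distinct values are {0, 1, 3, 4, 5, 7, 8, 9, 11, 12, 13, 15, 16, 17, 19}; there are 15 of them.

15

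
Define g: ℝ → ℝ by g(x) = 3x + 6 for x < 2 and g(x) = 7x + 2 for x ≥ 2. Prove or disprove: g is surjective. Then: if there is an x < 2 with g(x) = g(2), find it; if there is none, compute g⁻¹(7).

1/3

Both pieces are strictly increasing (slopes 3 and 7), so each is injective on its own interval.
The left piece maps (−∞, 2) onto (−∞, 12); the right piece maps [2, ∞) onto [16, ∞).
The union (−∞, 12) ∪ [16, ∞) omits the interval between 12 and 16; in particular 12 has no preimage. So g is not surjective.
Because the two images are disjoint, no x < 2 has g(x) = g(2), so we compute g⁻¹(7): 7 lies in (−∞, 12), so solve 3x + 6 = 7: x = (7 − 6)/3 = 1/3.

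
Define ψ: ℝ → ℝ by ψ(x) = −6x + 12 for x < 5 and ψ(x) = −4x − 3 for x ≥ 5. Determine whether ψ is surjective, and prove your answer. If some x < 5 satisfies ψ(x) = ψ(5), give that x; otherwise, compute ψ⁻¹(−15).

Both pieces are strictly decreasing (slopes −6 and −4), so each is injective on its own interval.
The left piece maps (−∞, 5) onto (−18, ∞); the right piece maps [5, ∞) onto (−∞, −23].
The union (−18, ∞) ∪ (−∞, −23] omits the interval between −18 and −23; in particular −18 has no preimage. So ψ is not surjective.
Because the two images are disjoint, no x < 5 has ψ(x) = ψ(5), so we compute ψ⁻¹(−15): −15 lies in (−18, ∞), so solve −6x + 12 = −15: x = (−15 − 12)/(−6) = 9/2.

9/2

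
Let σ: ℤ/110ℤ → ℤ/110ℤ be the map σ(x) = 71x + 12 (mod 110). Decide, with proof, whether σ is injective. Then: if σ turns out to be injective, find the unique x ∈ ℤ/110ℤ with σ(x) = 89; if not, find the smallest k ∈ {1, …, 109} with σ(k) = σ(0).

77

If σ(s) = σ(t), then 71s ≡ 71t (mod 110). Because gcd(71, 110) = 1, we may cancel 71 to get s ≡ t (mod 110).
Thus σ is injective.
We now compute 71⁻¹ mod 110 explicitly. Euclid's algorithm: 110 = 1·71 + 39, 71 = 1·39 + 32, 39 = 1·32 + 7, 32 = 4·7 + 4, 7 = 1·4 + 3, 4 = 1·3 + 1; back-substituting gives 1 = 31·71 − 20·110, so 71⁻¹ ≡ 31 (mod 110).
Since σ is injective, we find σ⁻¹(89): we need 71x ≡ 89 − 12 ≡ 77 (mod 110). Using 71⁻¹ = 31: x ≡ 31·77 = 2387 = 21·110 + 77, so x = 77.
Check: σ(77) = 71·77 + 12 = 5479 = 49·110 + 89 ≡ 89 (mod 110).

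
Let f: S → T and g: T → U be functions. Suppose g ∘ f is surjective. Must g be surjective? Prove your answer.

surjective

Let c ∈ U. Since g ∘ f is surjective, some a ∈ S has g(f(a)) = c. Then b = f(a) ∈ T satisfies g(b) = c. So g is surjective.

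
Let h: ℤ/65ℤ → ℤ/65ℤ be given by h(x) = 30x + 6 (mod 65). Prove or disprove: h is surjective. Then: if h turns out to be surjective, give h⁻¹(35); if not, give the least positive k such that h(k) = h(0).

13

Recall that surjectivity means every element of the codomain has a preimage under h.
Since gcd(30, 65) = 5, we have 30x ≡ 0 (mod 5) for all x, so h(x) ≡ 1 (mod 5).
But 0 ≢ 1 (mod 5), so 0 ∈ ℤ/65ℤ has no preimage. So h is not surjective.
Since h is not surjective, we find the least positive k with h(k) = h(0): this means 30k ≡ 0 (mod 65), i.e. 65 ∣ 30k. Since gcd(30, 65) = 5, dividing through by 5 this holds exactly when 13 ∣ 6k, and as gcd(6, 13) = 1, exactly when 13 ∣ k.
The smallest positive such k is 13.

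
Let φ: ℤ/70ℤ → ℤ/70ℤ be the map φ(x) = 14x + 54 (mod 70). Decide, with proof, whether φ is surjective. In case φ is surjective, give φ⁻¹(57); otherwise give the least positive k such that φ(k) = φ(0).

Recall that φ is surjective if every y in the codomain equals φ(x) for some x in the domain.
Since gcd(14, 70) = 14, we have 14x ≡ 0 (mod 14) for all x, so φ(x) ≡ 12 (mod 14).
But 0 ≢ 12 (mod 14), so 0 ∈ ℤ/70ℤ has no preimage. Hence φ is not surjective.
Since φ is not surjective, we find the least positive k with φ(k) = φ(0): this means 14k ≡ 0 (mod 70), i.e. 70 ∣ 14k. Since gcd(14, 70) = 14, dividing through by 14 this holds exactly when 5 ∣ k.
The smallest positive such k is 5.

5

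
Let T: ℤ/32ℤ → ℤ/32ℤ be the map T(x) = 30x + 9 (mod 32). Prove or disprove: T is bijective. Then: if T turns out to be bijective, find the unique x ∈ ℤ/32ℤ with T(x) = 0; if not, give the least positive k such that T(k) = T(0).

We have gcd(30, 32) = 2 > 1. Taking u = 0 and v = 16: T(0) = 9 and T(16) = 30·16 + 9 = 489 ≡ 9 (mod 32).
So T(0) = T(16) while 0 ≠ 16, so T is not injective, hence not bijective.
Since T is not bijective, we find the least positive k with T(k) = T(0): this means 30k ≡ 0 (mod 32), i.e. 32 ∣ 30k. Since gcd(30, 32) = 2, dividing through by 2 this holds exactly when 16 ∣ 15k, and as gcd(15, 16) = 1, exactly when 16 ∣ k.
The smallest positive such k is 16.

16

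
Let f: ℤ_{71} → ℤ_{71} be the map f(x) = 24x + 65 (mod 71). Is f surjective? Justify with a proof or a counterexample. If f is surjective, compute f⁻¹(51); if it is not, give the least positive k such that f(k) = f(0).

Recall that f is surjective if every y in the codomain equals f(x) for some x in the domain.
Since gcd(24, 71) = 1, 24 is invertible modulo 71. Euclid's algorithm: 71 = 2·24 + 23, 24 = 1·23 + 1; back-substituting gives 1 = 3·24 − 1·71, so 24⁻¹ ≡ 3 (mod 71).
Then y ↦ 3(y − 65) is a two-sided inverse to f, so every y ∈ ℤ_{71} has a preimage.
Thus f is surjective.
Since f is surjective, we compute f⁻¹(51): solve 24x + 65 ≡ 51 (mod 71), i.e. 24x ≡ 57 (mod 71).
Multiplying by 24⁻¹ = 3 gives x ≡ 3·57 = 171 = 2·71 + 29 ≡ 29 (mod 71).
Check: f(29) = 24·29 + 65 = 761 = 10·71 + 51 ≡ 51 (mod 71).

29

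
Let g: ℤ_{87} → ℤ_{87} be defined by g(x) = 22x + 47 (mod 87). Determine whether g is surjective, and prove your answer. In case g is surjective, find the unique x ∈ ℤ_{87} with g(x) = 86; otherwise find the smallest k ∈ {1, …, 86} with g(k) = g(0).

Recall: surjectivity means every element of the codomain has a preimage under g.
Since gcd(22, 87) = 1, 22 is invertible modulo 87. Euclid's algorithm: 87 = 3·22 + 21, 22 = 1·21 + 1; back-substituting gives 1 = 4·22 − 1·87, so 22⁻¹ ≡ 4 (mod 87).
Then y ↦ 4(y − 47) is a two-sided inverse to g, so every y ∈ ℤ_{87} has a preimage.
Therefore g is surjective.
Since g is surjective, we find g⁻¹(86): we need 22x ≡ 86 − 47 ≡ 39 (mod 87). Using 22⁻¹ = 4: x ≡ 4·39 = 156 = 1·87 + 69, so x = 69.
Check: g(69) = 22·69 + 47 = 1565 = 17·87 + 86 ≡ 86 (mod 87).

69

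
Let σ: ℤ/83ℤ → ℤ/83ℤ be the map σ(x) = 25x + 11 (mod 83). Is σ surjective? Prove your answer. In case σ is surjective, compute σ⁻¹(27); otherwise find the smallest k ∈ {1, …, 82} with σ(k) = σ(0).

Recall: surjectivity means every element of the codomain has a preimage under σ.
Since gcd(25, 83) = 1, 25 is invertible modulo 83. Euclid's algorithm: 83 = 3·25 + 8, 25 = 3·8 + 1; back-substituting gives 1 = 10·25 − 3·83, so 25⁻¹ ≡ 10 (mod 83).
For any y ∈ ℤ/83ℤ, x = 10(y − 11) mod 83 satisfies σ(x) = 25·10(y − 11) + 11 ≡ y (since 25·10 ≡ 1 mod 83). So every y has a preimage.
Therefore σ is surjective.
Since σ is surjective, we find σ⁻¹(27): we need 25x ≡ 27 − 11 ≡ 16 (mod 83). Using 25⁻¹ = 10: x ≡ 10·16 = 160 = 1·83 + 77, so x = 77.
Check: σ(77) = 25·77 + 11 = 1936 = 23·83 + 27 ≡ 27 (mod 83).

77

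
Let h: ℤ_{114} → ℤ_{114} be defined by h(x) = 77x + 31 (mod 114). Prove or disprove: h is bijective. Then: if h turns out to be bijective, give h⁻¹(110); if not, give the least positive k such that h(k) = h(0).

41

If h(x_1) = h(x_2), then 77x_1 ≡ 77x_2 (mod 114). Because gcd(77, 114) = 1, we may cancel 77 to get x_1 ≡ x_2 (mod 114).
We now compute 77⁻¹ mod 114 explicitly. Euclid's algorithm: 114 = 1·77 + 37, 77 = 2·37 + 3, 37 = 12·3 + 1; back-substituting gives 1 = 77·77 − 52·114, so 77⁻¹ ≡ 77 (mod 114).
Then y ↦ 77(y − 31) is a two-sided inverse to h, so every y ∈ ℤ_{114} has a preimage.
So h is bijective.
Since h is bijective, we find h⁻¹(110): we need 77x ≡ 110 − 31 ≡ 79 (mod 114). Using 77⁻¹ = 77: x ≡ 77·79 = 6083 = 53·114 + 41, so x = 41.
Check: h(41) = 77·41 + 31 = 3188 = 27·114 + 110 ≡ 110 (mod 114).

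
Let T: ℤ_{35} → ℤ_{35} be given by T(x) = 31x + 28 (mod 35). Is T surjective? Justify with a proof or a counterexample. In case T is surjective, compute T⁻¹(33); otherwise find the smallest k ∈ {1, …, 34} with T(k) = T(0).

25

Since gcd(31, 35) = 1, 31 is invertible modulo 35. Euclid's algorithm: 35 = 1·31 + 4, 31 = 7·4 + 3, 4 = 1·3 + 1; back-substituting gives 1 = 26·31 − 23·35, so 31⁻¹ ≡ 26 (mod 35).
For any y ∈ ℤ_{35}, x = 26(y − 28) mod 35 satisfies T(x) = 31·26(y − 28) + 28 ≡ y (since 31·26 ≡ 1 mod 35). So every y has a preimage.
Hence T is surjective.
Since T is surjective, we compute T⁻¹(33): solve 31x + 28 ≡ 33 (mod 35), i.e. 31x ≡ 5 (mod 35).
Multiplying by 31⁻¹ = 26 gives x ≡ 26·5 = 130 = 3·35 + 25 ≡ 25 (mod 35).
Check: T(25) = 31·25 + 28 = 803 = 22·35 + 33 ≡ 33 (mod 35).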